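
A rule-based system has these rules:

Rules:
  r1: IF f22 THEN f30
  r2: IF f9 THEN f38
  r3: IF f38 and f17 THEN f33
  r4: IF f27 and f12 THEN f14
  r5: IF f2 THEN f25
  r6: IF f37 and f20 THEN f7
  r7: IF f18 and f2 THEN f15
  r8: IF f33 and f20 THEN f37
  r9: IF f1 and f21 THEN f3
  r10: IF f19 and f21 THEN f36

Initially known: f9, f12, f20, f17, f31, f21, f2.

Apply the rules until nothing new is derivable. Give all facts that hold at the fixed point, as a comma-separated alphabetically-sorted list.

f12, f17, f2, f20, f21, f25, f31, f33, f37, f38, f7, f9

Round 1 fires r2, r5, giving f38, f25.
Round 2 fires r3, giving f33.
Round 3 fires r8, giving f37.
Round 4 fires r6, giving f7.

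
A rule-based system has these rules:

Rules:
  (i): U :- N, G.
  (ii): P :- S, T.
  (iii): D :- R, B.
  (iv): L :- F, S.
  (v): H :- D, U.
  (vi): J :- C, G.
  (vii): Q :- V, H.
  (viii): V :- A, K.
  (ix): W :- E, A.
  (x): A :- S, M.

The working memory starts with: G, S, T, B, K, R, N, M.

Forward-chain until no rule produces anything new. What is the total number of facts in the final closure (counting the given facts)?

Round 1 fires (i), (ii), (iii), (x), giving U, P, D, A.
Round 2 fires (v), (viii), giving H, V.
Round 3 fires (vii), giving Q.
Closure: {A, B, D, G, H, K, M, N, P, Q, R, S, T, U, V} — 15 facts.

15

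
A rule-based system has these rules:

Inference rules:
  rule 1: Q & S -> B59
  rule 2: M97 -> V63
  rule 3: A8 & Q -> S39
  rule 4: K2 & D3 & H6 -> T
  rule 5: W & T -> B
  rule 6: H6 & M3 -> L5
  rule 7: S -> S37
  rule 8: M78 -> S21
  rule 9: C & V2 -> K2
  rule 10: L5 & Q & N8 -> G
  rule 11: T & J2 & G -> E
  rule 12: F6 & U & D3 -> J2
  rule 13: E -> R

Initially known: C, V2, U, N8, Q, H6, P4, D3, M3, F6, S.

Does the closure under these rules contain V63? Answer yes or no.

no

Round 1 — rule 1, rule 6, rule 7, rule 9, rule 12, derive B59, L5, S37, K2, J2.
Round 2 — rule 4, rule 10, derive T, G.
Round 3 — rule 11, derive E.
Round 4 — rule 13, derive R.
Fixed point reached. V63 is concluded only by rule 2; rule 2 needs M97 (never derived).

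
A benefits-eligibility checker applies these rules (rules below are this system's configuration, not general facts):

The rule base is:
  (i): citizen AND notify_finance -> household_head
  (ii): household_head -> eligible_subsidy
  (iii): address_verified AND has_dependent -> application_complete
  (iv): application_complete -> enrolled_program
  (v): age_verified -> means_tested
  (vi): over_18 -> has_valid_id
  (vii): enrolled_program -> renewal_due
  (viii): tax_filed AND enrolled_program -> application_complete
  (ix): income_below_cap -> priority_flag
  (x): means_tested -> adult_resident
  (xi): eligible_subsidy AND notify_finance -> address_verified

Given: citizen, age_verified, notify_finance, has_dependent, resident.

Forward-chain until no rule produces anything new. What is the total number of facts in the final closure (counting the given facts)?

13

Round 1: (i) [citizen AND notify_finance -> household_head]; (v) [age_verified -> means_tested]. New: household_head, means_tested.
Round 2: (ii) [household_head -> eligible_subsidy]; (x) [means_tested -> adult_resident]. New: eligible_subsidy, adult_resident.
Round 3: (xi) [eligible_subsidy AND notify_finance -> address_verified]. New: address_verified.
Round 4: (iii) [address_verified AND has_dependent -> application_complete]. New: application_complete.
Round 5: (iv) [application_complete -> enrolled_program]. New: enrolled_program.
Round 6: (vii) [enrolled_program -> renewal_due]. New: renewal_due.
Closure: {address_verified, adult_resident, age_verified, application_complete, citizen, eligible_subsidy, enrolled_program, has_dependent, household_head, means_tested, notify_finance, renewal_due, resident} — 13 facts.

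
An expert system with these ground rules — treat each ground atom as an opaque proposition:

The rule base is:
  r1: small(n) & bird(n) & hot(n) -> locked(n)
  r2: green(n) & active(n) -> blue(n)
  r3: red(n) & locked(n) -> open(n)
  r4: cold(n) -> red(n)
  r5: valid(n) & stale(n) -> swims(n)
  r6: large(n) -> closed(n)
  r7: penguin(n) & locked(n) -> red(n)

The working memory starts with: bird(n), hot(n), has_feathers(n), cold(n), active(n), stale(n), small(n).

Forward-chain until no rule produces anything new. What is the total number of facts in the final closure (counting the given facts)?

Round 1: r1 [small(n) & bird(n) & hot(n) -> locked(n)]; r4 [cold(n) -> red(n)]. New: locked(n), red(n).
Round 2: r3 [red(n) & locked(n) -> open(n)]. New: open(n).
Closure: {active(n), bird(n), cold(n), has_feathers(n), hot(n), locked(n), open(n), red(n), small(n), stale(n)} — 10 facts.

10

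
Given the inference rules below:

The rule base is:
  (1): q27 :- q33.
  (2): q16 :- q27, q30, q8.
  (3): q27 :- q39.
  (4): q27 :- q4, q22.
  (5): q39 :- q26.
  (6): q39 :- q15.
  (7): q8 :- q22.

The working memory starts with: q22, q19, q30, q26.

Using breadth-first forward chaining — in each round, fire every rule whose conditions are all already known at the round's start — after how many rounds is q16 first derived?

Round 1: (5) [q39 :- q26.]; (7) [q8 :- q22.]. New: q39, q8.
Round 2: (3) [q27 :- q39.]. New: q27.
Round 3: (2) [q16 :- q27, q30, q8.]. New: q16.
q16 first appears in round 3.

3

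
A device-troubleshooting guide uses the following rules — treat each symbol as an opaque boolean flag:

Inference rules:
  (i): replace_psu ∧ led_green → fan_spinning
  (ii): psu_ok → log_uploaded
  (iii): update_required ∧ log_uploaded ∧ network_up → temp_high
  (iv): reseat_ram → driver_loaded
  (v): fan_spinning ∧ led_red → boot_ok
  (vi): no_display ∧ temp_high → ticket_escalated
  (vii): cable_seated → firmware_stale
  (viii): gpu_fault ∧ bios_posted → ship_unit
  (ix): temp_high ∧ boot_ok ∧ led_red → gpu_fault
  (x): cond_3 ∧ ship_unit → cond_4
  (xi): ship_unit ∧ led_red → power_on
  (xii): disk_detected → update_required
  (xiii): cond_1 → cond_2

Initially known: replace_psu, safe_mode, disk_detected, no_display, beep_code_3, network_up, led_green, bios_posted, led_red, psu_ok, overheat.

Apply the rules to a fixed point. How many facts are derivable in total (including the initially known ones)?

[1] (i) [replace_psu ∧ led_green → fan_spinning]; (ii) [psu_ok → log_uploaded]; (xii) [disk_detected → update_required]. ⇒ new: fan_spinning, log_uploaded, update_required.
[2] (iii) [update_required ∧ log_uploaded ∧ network_up → temp_high]; (v) [fan_spinning ∧ led_red → boot_ok]. ⇒ new: temp_high, boot_ok.
[3] (vi) [no_display ∧ temp_high → ticket_escalated]; (ix) [temp_high ∧ boot_ok ∧ led_red → gpu_fault]. ⇒ new: ticket_escalated, gpu_fault.
[4] (viii) [gpu_fault ∧ bios_posted → ship_unit]. ⇒ new: ship_unit.
[5] (xi) [ship_unit ∧ led_red → power_on]. ⇒ new: power_on.
Closure: {beep_code_3, bios_posted, boot_ok, disk_detected, fan_spinning, gpu_fault, led_green, led_red, log_uploaded, network_up, no_display, overheat, power_on, psu_ok, replace_psu, safe_mode, ship_unit, temp_high, ticket_escalated, update_required} — 20 facts.

20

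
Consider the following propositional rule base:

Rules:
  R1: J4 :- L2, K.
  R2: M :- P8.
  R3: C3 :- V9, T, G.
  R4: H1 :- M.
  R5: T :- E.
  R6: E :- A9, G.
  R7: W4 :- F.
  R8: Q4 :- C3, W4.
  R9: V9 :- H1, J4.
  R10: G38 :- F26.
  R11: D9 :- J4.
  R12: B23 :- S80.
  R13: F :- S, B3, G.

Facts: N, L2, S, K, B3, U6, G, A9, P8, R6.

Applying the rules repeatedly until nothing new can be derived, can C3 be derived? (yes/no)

Round 1: R1 [J4 :- L2, K.]; R2 [M :- P8.]; R6 [E :- A9, G.]; R13 [F :- S, B3, G.]. Adds J4, M, E, F.
Round 2: R4 [H1 :- M.]; R5 [T :- E.]; R7 [W4 :- F.]; R11 [D9 :- J4.]. Adds H1, T, W4, D9.
Round 3: R9 [V9 :- H1, J4.]. Adds V9.
Round 4: R3 [C3 :- V9, T, G.]. Adds C3.
Round 5: R8 [Q4 :- C3, W4.]. Adds Q4.
C3 appears in round 4, so it is derivable.

yes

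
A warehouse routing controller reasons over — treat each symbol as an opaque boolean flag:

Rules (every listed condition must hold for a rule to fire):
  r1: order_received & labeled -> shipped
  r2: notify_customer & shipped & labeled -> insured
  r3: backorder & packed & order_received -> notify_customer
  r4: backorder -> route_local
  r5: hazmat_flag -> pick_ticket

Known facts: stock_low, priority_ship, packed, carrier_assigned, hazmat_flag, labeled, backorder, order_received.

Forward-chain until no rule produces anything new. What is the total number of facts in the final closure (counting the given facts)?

Round 1: r1 [order_received & labeled -> shipped]; r3 [backorder & packed & order_received -> notify_customer]; r4 [backorder -> route_local]; r5 [hazmat_flag -> pick_ticket]. Adds shipped, notify_customer, route_local, pick_ticket.
Round 2: r2 [notify_customer & shipped & labeled -> insured]. Adds insured.
Closure: {backorder, carrier_assigned, hazmat_flag, insured, labeled, notify_customer, order_received, packed, pick_ticket, priority_ship, route_local, shipped, stock_low} — 13 facts.

13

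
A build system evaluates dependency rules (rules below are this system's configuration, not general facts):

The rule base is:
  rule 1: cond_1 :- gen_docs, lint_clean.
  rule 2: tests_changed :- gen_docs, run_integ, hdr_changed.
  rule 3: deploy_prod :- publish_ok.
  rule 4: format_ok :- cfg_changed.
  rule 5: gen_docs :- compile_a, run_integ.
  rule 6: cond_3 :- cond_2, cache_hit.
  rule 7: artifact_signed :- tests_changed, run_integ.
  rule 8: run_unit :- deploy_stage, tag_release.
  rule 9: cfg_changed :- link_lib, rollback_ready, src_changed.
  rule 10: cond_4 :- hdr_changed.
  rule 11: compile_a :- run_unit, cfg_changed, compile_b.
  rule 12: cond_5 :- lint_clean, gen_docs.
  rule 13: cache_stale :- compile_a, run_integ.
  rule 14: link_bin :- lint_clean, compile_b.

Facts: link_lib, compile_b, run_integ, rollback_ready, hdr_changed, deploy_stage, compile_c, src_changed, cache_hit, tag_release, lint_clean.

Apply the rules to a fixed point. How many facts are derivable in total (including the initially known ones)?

23

Round 1 fires rule 8, rule 9, rule 10, rule 14, giving run_unit, cfg_changed, cond_4, link_bin.
Round 2 fires rule 4, rule 11, giving format_ok, compile_a.
Round 3 fires rule 5, rule 13, giving gen_docs, cache_stale.
Round 4 fires rule 1, rule 2, rule 12, giving cond_1, tests_changed, cond_5.
Round 5 fires rule 7, giving artifact_signed.
Closure: {artifact_signed, cache_hit, cache_stale, cfg_changed, compile_a, compile_b, compile_c, cond_1, cond_4, cond_5, deploy_stage, format_ok, gen_docs, hdr_changed, link_bin, link_lib, lint_clean, rollback_ready, run_integ, run_unit, src_changed, tag_release, tests_changed} — 23 facts.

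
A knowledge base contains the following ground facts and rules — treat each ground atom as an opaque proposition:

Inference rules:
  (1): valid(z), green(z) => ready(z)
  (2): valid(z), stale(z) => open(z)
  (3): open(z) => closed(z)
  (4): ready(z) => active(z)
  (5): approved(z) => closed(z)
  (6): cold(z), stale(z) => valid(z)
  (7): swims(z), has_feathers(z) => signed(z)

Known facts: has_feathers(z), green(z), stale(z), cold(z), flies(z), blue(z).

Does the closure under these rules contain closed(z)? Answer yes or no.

[1] (6) [cold(z), stale(z) => valid(z)]. ⇒ new: valid(z).
[2] (1) [valid(z), green(z) => ready(z)]; (2) [valid(z), stale(z) => open(z)]. ⇒ new: ready(z), open(z).
[3] (3) [open(z) => closed(z)]; (4) [ready(z) => active(z)]. ⇒ new: closed(z), active(z).
closed(z) appears in round 3, so it is derivable.

yes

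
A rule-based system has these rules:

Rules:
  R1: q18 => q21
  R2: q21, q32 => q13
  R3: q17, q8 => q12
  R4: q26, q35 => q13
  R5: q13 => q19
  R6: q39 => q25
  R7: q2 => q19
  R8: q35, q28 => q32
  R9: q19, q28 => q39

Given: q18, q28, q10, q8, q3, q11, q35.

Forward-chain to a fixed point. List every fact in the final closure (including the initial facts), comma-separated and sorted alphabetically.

[1] R1 [q18 => q21]; R8 [q35, q28 => q32]. ⇒ new: q21, q32.
[2] R2 [q21, q32 => q13]. ⇒ new: q13.
[3] R5 [q13 => q19]. ⇒ new: q19.
[4] R9 [q19, q28 => q39]. ⇒ new: q39.
[5] R6 [q39 => q25]. ⇒ new: q25.

q10, q11, q13, q18, q19, q21, q25, q28, q3, q32, q35, q39, q8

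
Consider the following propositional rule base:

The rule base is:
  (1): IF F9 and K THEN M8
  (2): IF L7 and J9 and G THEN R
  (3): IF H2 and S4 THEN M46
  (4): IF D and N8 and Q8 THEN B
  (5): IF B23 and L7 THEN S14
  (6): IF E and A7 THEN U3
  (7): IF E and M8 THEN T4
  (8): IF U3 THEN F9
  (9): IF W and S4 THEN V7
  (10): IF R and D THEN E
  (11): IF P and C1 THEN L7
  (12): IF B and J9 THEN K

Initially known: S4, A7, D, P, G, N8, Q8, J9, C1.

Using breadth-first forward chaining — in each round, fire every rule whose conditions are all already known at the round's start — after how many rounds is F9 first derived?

5

Round 1 — (4), (11), derive B, L7.
Round 2 — (2), (12), derive R, K.
Round 3 — (10), derive E.
Round 4 — (6), derive U3.
Round 5 — (8), derive F9.
F9 first appears in round 5.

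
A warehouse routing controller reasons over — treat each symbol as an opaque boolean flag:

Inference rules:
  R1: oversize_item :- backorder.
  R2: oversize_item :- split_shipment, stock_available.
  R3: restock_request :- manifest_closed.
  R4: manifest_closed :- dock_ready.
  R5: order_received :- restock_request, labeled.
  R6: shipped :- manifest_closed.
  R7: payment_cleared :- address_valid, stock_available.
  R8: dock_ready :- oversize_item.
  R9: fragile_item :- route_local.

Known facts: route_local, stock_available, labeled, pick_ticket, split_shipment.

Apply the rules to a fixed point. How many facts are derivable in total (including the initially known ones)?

12

Round 1: R2 [oversize_item :- split_shipment, stock_available.]; R9 [fragile_item :- route_local.]. Adds oversize_item, fragile_item.
Round 2: R8 [dock_ready :- oversize_item.]. Adds dock_ready.
Round 3: R4 [manifest_closed :- dock_ready.]. Adds manifest_closed.
Round 4: R3 [restock_request :- manifest_closed.]; R6 [shipped :- manifest_closed.]. Adds restock_request, shipped.
Round 5: R5 [order_received :- restock_request, labeled.]. Adds order_received.
Closure: {dock_ready, fragile_item, labeled, manifest_closed, order_received, oversize_item, pick_ticket, restock_request, route_local, shipped, split_shipment, stock_available} — 12 facts.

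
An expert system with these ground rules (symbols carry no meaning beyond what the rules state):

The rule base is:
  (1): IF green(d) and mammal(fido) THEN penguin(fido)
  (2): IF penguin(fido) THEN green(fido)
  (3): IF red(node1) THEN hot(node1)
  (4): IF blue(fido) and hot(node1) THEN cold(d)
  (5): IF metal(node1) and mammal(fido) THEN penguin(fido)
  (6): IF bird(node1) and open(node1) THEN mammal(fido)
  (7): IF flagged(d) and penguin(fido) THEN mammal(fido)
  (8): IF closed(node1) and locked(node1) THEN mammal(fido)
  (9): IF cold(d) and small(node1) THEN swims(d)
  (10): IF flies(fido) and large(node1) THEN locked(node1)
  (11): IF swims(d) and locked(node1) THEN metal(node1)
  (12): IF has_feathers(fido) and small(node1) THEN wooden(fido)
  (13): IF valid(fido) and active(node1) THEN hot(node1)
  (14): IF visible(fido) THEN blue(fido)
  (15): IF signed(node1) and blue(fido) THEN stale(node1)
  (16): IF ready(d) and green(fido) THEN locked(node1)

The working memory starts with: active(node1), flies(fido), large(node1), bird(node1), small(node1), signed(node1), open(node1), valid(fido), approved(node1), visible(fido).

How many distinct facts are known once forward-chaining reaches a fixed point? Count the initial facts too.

20

Round 1 fires (6), (10), (13), (14), giving mammal(fido), locked(node1), hot(node1), blue(fido).
Round 2 fires (4), (15), giving cold(d), stale(node1).
Round 3 fires (9), giving swims(d).
Round 4 fires (11), giving metal(node1).
Round 5 fires (5), giving penguin(fido).
Round 6 fires (2), giving green(fido).
Closure: {active(node1), approved(node1), bird(node1), blue(fido), cold(d), flies(fido), green(fido), hot(node1), large(node1), locked(node1), mammal(fido), metal(node1), open(node1), penguin(fido), signed(node1), small(node1), stale(node1), swims(d), valid(fido), visible(fido)} — 20 facts.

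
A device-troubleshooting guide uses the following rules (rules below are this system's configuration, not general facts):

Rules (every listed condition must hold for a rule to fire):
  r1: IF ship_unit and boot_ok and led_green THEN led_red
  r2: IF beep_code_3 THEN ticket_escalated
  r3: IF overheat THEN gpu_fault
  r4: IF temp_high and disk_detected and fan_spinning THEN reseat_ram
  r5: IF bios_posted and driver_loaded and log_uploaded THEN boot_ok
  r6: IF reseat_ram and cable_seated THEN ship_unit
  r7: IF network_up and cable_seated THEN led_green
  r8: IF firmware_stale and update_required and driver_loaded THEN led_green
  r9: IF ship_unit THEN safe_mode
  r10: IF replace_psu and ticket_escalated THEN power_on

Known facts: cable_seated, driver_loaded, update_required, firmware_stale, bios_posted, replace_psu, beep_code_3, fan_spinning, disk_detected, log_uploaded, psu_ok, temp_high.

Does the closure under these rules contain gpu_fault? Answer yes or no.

Round 1: r2 [IF beep_code_3 THEN ticket_escalated]; r4 [IF temp_high and disk_detected and fan_spinning THEN reseat_ram]; r5 [IF bios_posted and driver_loaded and log_uploaded THEN boot_ok]; r8 [IF firmware_stale and update_required and driver_loaded THEN led_green]. New: ticket_escalated, reseat_ram, boot_ok, led_green.
Round 2: r6 [IF reseat_ram and cable_seated THEN ship_unit]; r10 [IF replace_psu and ticket_escalated THEN power_on]. New: ship_unit, power_on.
Round 3: r1 [IF ship_unit and boot_ok and led_green THEN led_red]; r9 [IF ship_unit THEN safe_mode]. New: led_red, safe_mode.
Fixed point reached. gpu_fault is concluded only by r3; r3 needs overheat (never derived).

no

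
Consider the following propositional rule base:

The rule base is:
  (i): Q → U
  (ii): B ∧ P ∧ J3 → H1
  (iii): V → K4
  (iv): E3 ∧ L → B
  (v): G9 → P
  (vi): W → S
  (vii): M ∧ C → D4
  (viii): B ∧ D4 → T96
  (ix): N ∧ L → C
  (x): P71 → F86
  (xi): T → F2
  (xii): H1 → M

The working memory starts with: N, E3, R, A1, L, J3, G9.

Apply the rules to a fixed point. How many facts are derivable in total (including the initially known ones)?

Round 1 fires (iv), (v), (ix), giving B, P, C.
Round 2 fires (ii), giving H1.
Round 3 fires (xii), giving M.
Round 4 fires (vii), giving D4.
Round 5 fires (viii), giving T96.
Closure: {A1, B, C, D4, E3, G9, H1, J3, L, M, N, P, R, T96} — 14 facts.

14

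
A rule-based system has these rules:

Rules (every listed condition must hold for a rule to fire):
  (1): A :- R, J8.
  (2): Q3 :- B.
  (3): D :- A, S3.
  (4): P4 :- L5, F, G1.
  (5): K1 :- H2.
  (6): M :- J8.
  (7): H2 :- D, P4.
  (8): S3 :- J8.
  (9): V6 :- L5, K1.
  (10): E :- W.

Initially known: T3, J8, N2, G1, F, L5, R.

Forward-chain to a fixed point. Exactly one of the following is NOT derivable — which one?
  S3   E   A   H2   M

E

Round 1: (1) [A :- R, J8.]; (4) [P4 :- L5, F, G1.]; (6) [M :- J8.]; (8) [S3 :- J8.]. New: A, P4, M, S3.
Round 2: (3) [D :- A, S3.]. New: D.
Round 3: (7) [H2 :- D, P4.]. New: H2.
Round 4: (5) [K1 :- H2.]. New: K1.
Round 5: (9) [V6 :- L5, K1.]. New: V6.
Derived: S3 (round 1), A (round 1), M (round 1), H2 (round 3). E never appears in any round.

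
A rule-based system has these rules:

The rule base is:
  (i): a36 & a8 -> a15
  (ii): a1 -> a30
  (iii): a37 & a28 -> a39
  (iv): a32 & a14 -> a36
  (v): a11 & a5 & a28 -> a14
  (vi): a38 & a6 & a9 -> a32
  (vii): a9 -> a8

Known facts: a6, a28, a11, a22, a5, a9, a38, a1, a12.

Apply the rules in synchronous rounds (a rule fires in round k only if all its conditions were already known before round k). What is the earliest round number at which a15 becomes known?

Round 1: (ii) [a1 -> a30]; (v) [a11 & a5 & a28 -> a14]; (vi) [a38 & a6 & a9 -> a32]; (vii) [a9 -> a8]. Adds a30, a14, a32, a8.
Round 2: (iv) [a32 & a14 -> a36]. Adds a36.
Round 3: (i) [a36 & a8 -> a15]. Adds a15.
a15 first appears in round 3.

3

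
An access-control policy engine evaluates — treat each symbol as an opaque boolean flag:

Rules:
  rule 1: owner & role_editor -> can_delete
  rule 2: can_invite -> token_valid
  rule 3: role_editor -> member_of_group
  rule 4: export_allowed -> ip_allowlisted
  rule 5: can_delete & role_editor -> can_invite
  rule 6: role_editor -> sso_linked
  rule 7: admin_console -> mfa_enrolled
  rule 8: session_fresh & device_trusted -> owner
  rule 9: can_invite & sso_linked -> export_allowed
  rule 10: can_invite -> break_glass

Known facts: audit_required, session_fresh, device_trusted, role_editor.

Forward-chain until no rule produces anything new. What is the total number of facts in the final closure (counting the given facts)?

Round 1: rule 3 [role_editor -> member_of_group]; rule 6 [role_editor -> sso_linked]; rule 8 [session_fresh & device_trusted -> owner]. Adds member_of_group, sso_linked, owner.
Round 2: rule 1 [owner & role_editor -> can_delete]. Adds can_delete.
Round 3: rule 5 [can_delete & role_editor -> can_invite]. Adds can_invite.
Round 4: rule 2 [can_invite -> token_valid]; rule 9 [can_invite & sso_linked -> export_allowed]; rule 10 [can_invite -> break_glass]. Adds token_valid, export_allowed, break_glass.
Round 5: rule 4 [export_allowed -> ip_allowlisted]. Adds ip_allowlisted.
Closure: {audit_required, break_glass, can_delete, can_invite, device_trusted, export_allowed, ip_allowlisted, member_of_group, owner, role_editor, session_fresh, sso_linked, token_valid} — 13 facts.

13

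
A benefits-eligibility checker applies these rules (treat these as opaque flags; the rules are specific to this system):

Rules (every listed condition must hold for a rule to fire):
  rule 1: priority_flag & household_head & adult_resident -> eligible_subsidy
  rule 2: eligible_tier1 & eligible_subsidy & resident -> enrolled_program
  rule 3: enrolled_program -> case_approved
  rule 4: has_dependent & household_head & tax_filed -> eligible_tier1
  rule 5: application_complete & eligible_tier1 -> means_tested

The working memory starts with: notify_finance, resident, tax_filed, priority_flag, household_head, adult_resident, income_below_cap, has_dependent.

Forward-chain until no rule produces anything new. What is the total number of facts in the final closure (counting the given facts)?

12

Round 1: rule 1 [priority_flag & household_head & adult_resident -> eligible_subsidy]; rule 4 [has_dependent & household_head & tax_filed -> eligible_tier1]. Adds eligible_subsidy, eligible_tier1.
Round 2: rule 2 [eligible_tier1 & eligible_subsidy & resident -> enrolled_program]. Adds enrolled_program.
Round 3: rule 3 [enrolled_program -> case_approved]. Adds case_approved.
Closure: {adult_resident, case_approved, eligible_subsidy, eligible_tier1, enrolled_program, has_dependent, household_head, income_below_cap, notify_finance, priority_flag, resident, tax_filed} — 12 facts.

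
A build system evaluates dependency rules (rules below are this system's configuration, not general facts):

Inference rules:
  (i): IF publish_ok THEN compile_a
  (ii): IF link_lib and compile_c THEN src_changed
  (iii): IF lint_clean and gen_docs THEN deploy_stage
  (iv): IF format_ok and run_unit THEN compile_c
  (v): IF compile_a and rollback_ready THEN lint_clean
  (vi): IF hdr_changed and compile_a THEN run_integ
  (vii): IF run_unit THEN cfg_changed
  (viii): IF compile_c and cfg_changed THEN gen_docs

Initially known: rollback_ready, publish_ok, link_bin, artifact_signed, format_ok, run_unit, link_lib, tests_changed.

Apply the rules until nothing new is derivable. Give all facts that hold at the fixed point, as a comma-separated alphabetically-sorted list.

artifact_signed, cfg_changed, compile_a, compile_c, deploy_stage, format_ok, gen_docs, link_bin, link_lib, lint_clean, publish_ok, rollback_ready, run_unit, src_changed, tests_changed

Round 1 — (i), (iv), (vii), derive compile_a, compile_c, cfg_changed.
Round 2 — (ii), (v), (viii), derive src_changed, lint_clean, gen_docs.
Round 3 — (iii), derive deploy_stage.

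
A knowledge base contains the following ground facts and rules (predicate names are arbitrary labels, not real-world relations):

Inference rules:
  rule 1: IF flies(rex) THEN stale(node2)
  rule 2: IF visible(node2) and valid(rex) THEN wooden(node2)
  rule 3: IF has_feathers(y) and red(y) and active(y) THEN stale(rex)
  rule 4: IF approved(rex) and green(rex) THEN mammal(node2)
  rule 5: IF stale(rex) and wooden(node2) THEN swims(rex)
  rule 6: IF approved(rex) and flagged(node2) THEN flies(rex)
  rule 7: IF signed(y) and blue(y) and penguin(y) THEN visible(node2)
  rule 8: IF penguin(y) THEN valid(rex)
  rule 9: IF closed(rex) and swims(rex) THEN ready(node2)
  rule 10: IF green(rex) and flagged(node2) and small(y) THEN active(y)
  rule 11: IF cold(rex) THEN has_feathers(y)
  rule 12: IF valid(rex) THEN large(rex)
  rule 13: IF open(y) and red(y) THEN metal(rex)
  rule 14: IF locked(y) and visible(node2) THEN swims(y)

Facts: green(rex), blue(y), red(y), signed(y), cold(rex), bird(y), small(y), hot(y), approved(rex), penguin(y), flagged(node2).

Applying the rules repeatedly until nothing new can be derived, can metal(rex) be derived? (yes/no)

[1] rule 4 [IF approved(rex) and green(rex) THEN mammal(node2)]; rule 6 [IF approved(rex) and flagged(node2) THEN flies(rex)]; rule 7 [IF signed(y) and blue(y) and penguin(y) THEN visible(node2)]; rule 8 [IF penguin(y) THEN valid(rex)]; rule 10 [IF green(rex) and flagged(node2) and small(y) THEN active(y)]; rule 11 [IF cold(rex) THEN has_feathers(y)]. ⇒ new: mammal(node2), flies(rex), visible(node2), valid(rex), active(y), has_feathers(y).
[2] rule 1 [IF flies(rex) THEN stale(node2)]; rule 2 [IF visible(node2) and valid(rex) THEN wooden(node2)]; rule 3 [IF has_feathers(y) and red(y) and active(y) THEN stale(rex)]; rule 12 [IF valid(rex) THEN large(rex)]. ⇒ new: stale(node2), wooden(node2), stale(rex), large(rex).
[3] rule 5 [IF stale(rex) and wooden(node2) THEN swims(rex)]. ⇒ new: swims(rex).
Fixed point reached. metal(rex) is concluded only by rule 13; rule 13 needs open(y) (never derived).

no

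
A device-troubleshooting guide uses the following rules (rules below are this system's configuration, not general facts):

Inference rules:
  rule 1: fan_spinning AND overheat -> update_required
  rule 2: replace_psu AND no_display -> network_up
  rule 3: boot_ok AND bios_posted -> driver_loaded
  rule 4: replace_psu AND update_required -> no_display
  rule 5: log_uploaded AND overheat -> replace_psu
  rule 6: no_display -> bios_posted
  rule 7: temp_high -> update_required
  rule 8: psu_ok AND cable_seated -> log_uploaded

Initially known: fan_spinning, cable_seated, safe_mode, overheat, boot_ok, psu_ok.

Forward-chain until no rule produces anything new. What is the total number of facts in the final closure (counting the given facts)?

Round 1 fires rule 1, rule 8, giving update_required, log_uploaded.
Round 2 fires rule 5, giving replace_psu.
Round 3 fires rule 4, giving no_display.
Round 4 fires rule 2, rule 6, giving network_up, bios_posted.
Round 5 fires rule 3, giving driver_loaded.
Closure: {bios_posted, boot_ok, cable_seated, driver_loaded, fan_spinning, log_uploaded, network_up, no_display, overheat, psu_ok, replace_psu, safe_mode, update_required} — 13 facts.

13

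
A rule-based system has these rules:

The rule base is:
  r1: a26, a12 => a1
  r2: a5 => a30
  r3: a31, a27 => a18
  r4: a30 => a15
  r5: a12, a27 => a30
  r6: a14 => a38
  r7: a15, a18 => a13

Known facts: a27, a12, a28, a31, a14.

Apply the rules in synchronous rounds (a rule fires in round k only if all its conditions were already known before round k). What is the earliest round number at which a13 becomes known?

Round 1 — r3, r5, r6, derive a18, a30, a38.
Round 2 — r4, derive a15.
Round 3 — r7, derive a13.
a13 first appears in round 3.

3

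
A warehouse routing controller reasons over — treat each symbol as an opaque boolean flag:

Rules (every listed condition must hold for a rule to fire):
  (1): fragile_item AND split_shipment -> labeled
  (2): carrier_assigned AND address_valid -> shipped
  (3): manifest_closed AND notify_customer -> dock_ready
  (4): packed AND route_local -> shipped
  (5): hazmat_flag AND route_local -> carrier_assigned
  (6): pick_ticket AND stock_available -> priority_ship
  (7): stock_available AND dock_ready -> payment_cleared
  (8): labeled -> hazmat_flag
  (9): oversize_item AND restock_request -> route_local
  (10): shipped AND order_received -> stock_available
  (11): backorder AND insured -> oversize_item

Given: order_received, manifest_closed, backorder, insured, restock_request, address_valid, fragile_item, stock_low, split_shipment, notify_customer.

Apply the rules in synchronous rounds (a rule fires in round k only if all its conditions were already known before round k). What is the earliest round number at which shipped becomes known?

[1] (1) [fragile_item AND split_shipment -> labeled]; (3) [manifest_closed AND notify_customer -> dock_ready]; (11) [backorder AND insured -> oversize_item]. ⇒ new: labeled, dock_ready, oversize_item.
[2] (8) [labeled -> hazmat_flag]; (9) [oversize_item AND restock_request -> route_local]. ⇒ new: hazmat_flag, route_local.
[3] (5) [hazmat_flag AND route_local -> carrier_assigned]. ⇒ new: carrier_assigned.
[4] (2) [carrier_assigned AND address_valid -> shipped]. ⇒ new: shipped.
shipped first appears in round 4.

4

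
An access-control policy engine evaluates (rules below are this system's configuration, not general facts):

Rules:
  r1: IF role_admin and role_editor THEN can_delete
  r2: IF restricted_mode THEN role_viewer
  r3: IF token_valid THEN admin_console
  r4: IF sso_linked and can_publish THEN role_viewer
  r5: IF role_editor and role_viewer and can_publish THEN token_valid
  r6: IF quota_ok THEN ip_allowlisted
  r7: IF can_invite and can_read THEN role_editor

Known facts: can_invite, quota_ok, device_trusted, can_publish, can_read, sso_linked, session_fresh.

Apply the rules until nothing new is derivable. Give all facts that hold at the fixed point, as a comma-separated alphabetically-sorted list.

admin_console, can_invite, can_publish, can_read, device_trusted, ip_allowlisted, quota_ok, role_editor, role_viewer, session_fresh, sso_linked, token_valid

Round 1: r4 [IF sso_linked and can_publish THEN role_viewer]; r6 [IF quota_ok THEN ip_allowlisted]; r7 [IF can_invite and can_read THEN role_editor]. New: role_viewer, ip_allowlisted, role_editor.
Round 2: r5 [IF role_editor and role_viewer and can_publish THEN token_valid]. New: token_valid.
Round 3: r3 [IF token_valid THEN admin_console]. New: admin_console.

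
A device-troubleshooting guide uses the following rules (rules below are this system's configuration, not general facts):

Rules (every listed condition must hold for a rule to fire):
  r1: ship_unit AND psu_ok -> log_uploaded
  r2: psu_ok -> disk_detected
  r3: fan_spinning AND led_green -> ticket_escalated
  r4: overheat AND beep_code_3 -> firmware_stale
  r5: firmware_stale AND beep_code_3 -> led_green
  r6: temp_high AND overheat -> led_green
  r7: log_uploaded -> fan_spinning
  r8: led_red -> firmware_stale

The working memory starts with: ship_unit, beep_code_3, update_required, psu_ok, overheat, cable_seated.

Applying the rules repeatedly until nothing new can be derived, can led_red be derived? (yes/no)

[1] r1 [ship_unit AND psu_ok -> log_uploaded]; r2 [psu_ok -> disk_detected]; r4 [overheat AND beep_code_3 -> firmware_stale]. ⇒ new: log_uploaded, disk_detected, firmware_stale.
[2] r5 [firmware_stale AND beep_code_3 -> led_green]; r7 [log_uploaded -> fan_spinning]. ⇒ new: led_green, fan_spinning.
[3] r3 [fan_spinning AND led_green -> ticket_escalated]. ⇒ new: ticket_escalated.
Fixed point reached. No rule has led_red as a consequent, and it is not given.

no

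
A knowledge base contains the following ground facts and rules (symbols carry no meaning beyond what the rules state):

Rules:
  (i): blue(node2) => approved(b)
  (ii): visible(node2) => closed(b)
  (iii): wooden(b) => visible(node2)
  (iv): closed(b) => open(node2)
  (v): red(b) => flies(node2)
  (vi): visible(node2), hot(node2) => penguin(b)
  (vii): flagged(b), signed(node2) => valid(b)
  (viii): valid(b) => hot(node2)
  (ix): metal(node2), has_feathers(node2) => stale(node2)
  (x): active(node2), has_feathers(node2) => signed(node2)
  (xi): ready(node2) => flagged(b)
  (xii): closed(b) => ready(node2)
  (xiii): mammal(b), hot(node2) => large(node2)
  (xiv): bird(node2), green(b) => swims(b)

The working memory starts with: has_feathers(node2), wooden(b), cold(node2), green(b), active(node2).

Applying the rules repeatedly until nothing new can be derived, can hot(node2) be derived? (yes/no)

yes

Round 1 fires (iii), (x), giving visible(node2), signed(node2).
Round 2 fires (ii), giving closed(b).
Round 3 fires (iv), (xii), giving open(node2), ready(node2).
Round 4 fires (xi), giving flagged(b).
Round 5 fires (vii), giving valid(b).
Round 6 fires (viii), giving hot(node2).
Round 7 fires (vi), giving penguin(b).
hot(node2) appears in round 6, so it is derivable.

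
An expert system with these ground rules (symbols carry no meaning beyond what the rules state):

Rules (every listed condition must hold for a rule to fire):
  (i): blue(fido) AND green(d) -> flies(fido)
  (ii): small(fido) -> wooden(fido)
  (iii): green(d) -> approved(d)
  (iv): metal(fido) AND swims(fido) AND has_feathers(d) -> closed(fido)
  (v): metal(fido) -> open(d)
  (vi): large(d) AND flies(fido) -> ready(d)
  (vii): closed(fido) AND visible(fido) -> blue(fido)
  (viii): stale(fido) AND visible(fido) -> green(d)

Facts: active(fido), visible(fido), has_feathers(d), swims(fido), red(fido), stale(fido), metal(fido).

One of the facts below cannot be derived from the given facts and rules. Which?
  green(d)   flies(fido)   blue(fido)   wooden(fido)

Round 1: (iv) [metal(fido) AND swims(fido) AND has_feathers(d) -> closed(fido)]; (v) [metal(fido) -> open(d)]; (viii) [stale(fido) AND visible(fido) -> green(d)]. New: closed(fido), open(d), green(d).
Round 2: (iii) [green(d) -> approved(d)]; (vii) [closed(fido) AND visible(fido) -> blue(fido)]. New: approved(d), blue(fido).
Round 3: (i) [blue(fido) AND green(d) -> flies(fido)]. New: flies(fido).
Derived: blue(fido) (round 2), flies(fido) (round 3), green(d) (round 1). wooden(fido) never appears in any round.

wooden(fido)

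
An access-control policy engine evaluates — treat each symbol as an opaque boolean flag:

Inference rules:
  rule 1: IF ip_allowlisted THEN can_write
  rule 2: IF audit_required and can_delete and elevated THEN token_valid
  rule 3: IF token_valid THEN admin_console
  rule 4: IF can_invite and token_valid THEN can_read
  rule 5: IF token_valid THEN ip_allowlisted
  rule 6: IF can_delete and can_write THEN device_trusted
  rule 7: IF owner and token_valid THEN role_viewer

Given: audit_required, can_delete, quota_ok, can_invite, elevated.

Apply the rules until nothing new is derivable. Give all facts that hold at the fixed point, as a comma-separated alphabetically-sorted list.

admin_console, audit_required, can_delete, can_invite, can_read, can_write, device_trusted, elevated, ip_allowlisted, quota_ok, token_valid

Round 1: rule 2 [IF audit_required and can_delete and elevated THEN token_valid]. Adds token_valid.
Round 2: rule 3 [IF token_valid THEN admin_console]; rule 4 [IF can_invite and token_valid THEN can_read]; rule 5 [IF token_valid THEN ip_allowlisted]. Adds admin_console, can_read, ip_allowlisted.
Round 3: rule 1 [IF ip_allowlisted THEN can_write]. Adds can_write.
Round 4: rule 6 [IF can_delete and can_write THEN device_trusted]. Adds device_trusted.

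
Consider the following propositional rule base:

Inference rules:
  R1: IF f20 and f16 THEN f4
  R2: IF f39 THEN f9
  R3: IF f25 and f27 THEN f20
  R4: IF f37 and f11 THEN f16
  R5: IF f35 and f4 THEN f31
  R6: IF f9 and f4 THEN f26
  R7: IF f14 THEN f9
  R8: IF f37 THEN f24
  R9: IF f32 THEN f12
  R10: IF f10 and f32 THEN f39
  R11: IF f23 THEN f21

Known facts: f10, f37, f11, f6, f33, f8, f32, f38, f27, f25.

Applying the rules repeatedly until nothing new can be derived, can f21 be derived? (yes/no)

no

Round 1: R3 [IF f25 and f27 THEN f20]; R4 [IF f37 and f11 THEN f16]; R8 [IF f37 THEN f24]; R9 [IF f32 THEN f12]; R10 [IF f10 and f32 THEN f39]. Adds f20, f16, f24, f12, f39.
Round 2: R1 [IF f20 and f16 THEN f4]; R2 [IF f39 THEN f9]. Adds f4, f9.
Round 3: R6 [IF f9 and f4 THEN f26]. Adds f26.
Fixed point reached. f21 is concluded only by R11; R11 needs f23 (never derived).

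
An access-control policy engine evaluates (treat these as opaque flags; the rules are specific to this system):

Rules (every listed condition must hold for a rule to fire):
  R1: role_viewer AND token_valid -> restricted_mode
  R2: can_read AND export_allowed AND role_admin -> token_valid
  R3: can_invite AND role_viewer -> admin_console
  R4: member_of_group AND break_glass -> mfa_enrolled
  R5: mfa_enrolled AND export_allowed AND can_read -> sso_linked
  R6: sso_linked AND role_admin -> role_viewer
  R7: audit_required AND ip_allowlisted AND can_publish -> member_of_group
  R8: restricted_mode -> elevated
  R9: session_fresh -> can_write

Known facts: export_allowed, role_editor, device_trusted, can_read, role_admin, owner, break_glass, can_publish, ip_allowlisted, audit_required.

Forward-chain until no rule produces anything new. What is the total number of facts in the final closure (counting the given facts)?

Round 1 fires R2, R7, giving token_valid, member_of_group.
Round 2 fires R4, giving mfa_enrolled.
Round 3 fires R5, giving sso_linked.
Round 4 fires R6, giving role_viewer.
Round 5 fires R1, giving restricted_mode.
Round 6 fires R8, giving elevated.
Closure: {audit_required, break_glass, can_publish, can_read, device_trusted, elevated, export_allowed, ip_allowlisted, member_of_group, mfa_enrolled, owner, restricted_mode, role_admin, role_editor, role_viewer, sso_linked, token_valid} — 17 facts.

17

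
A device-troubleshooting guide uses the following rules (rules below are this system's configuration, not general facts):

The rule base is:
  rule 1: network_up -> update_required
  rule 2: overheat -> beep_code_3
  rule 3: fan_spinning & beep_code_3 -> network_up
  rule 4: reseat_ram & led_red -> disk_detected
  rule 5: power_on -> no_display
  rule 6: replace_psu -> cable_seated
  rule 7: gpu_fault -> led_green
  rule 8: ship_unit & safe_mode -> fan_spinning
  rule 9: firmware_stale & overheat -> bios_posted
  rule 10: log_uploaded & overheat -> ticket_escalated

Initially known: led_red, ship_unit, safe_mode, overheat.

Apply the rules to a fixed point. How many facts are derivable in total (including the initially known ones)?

Round 1 fires rule 2, rule 8, giving beep_code_3, fan_spinning.
Round 2 fires rule 3, giving network_up.
Round 3 fires rule 1, giving update_required.
Closure: {beep_code_3, fan_spinning, led_red, network_up, overheat, safe_mode, ship_unit, update_required} — 8 facts.

8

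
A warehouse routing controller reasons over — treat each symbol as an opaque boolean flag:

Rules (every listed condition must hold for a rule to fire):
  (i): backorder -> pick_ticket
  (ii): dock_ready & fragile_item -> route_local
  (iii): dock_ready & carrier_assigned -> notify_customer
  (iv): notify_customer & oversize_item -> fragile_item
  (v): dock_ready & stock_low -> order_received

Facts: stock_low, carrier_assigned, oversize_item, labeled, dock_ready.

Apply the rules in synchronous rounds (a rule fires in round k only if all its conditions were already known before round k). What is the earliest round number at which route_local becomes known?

Round 1 fires (iii), (v), giving notify_customer, order_received.
Round 2 fires (iv), giving fragile_item.
Round 3 fires (ii), giving route_local.
route_local first appears in round 3.

3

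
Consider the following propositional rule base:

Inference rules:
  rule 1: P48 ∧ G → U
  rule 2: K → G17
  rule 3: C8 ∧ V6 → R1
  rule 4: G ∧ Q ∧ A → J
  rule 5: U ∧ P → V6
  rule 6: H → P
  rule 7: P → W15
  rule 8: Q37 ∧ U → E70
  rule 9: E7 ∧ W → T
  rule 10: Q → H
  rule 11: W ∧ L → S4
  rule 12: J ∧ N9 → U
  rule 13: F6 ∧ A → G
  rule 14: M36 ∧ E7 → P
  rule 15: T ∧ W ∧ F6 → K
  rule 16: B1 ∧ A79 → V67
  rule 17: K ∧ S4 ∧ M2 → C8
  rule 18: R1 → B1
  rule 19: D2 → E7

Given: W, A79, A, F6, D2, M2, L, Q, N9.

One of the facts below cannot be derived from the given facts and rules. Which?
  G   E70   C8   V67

Round 1: rule 10 [Q → H]; rule 11 [W ∧ L → S4]; rule 13 [F6 ∧ A → G]; rule 19 [D2 → E7]. Adds H, S4, G, E7.
Round 2: rule 4 [G ∧ Q ∧ A → J]; rule 6 [H → P]; rule 9 [E7 ∧ W → T]. Adds J, P, T.
Round 3: rule 7 [P → W15]; rule 12 [J ∧ N9 → U]; rule 15 [T ∧ W ∧ F6 → K]. Adds W15, U, K.
Round 4: rule 2 [K → G17]; rule 5 [U ∧ P → V6]; rule 17 [K ∧ S4 ∧ M2 → C8]. Adds G17, V6, C8.
Round 5: rule 3 [C8 ∧ V6 → R1]. Adds R1.
Round 6: rule 18 [R1 → B1]. Adds B1.
Round 7: rule 16 [B1 ∧ A79 → V67]. Adds V67.
Derived: C8 (round 4), V67 (round 7), G (round 1). E70 never appears in any round.

E70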